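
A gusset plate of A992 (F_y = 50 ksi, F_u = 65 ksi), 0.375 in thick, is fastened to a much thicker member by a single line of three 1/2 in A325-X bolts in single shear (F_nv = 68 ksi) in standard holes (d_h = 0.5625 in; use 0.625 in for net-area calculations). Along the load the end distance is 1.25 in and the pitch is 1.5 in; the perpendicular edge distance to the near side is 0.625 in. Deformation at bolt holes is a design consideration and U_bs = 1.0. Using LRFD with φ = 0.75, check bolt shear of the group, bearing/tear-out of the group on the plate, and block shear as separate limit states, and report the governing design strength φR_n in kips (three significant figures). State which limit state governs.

Bolt shear: A_b = π·0.5²/4 = 0.1963 in²; R_n = 68 × 0.1963 × 3 × 1 = 40.06 kips → 0.75 × 40.06 = 30 kips.
Bearing: edge l_c = 0.9688, r_n = 28.34 kips; interior l_c = 0.9375, r_n = 27.42 kips; R_n = 28.34 + 2·27.42 = 83.18 kips → 62.4 kips.
Block shear: A_gv = 1.594, A_nv = 1.008, A_nt = 0.1172 in²; R_n = min(0.6F_uA_nv, 0.6F_yA_gv) + U_bs·F_u·A_nt = 46.92 kips → 35.2 kips.
Bolt shear governs: 30 kips.

30 kips (bolt shear governs)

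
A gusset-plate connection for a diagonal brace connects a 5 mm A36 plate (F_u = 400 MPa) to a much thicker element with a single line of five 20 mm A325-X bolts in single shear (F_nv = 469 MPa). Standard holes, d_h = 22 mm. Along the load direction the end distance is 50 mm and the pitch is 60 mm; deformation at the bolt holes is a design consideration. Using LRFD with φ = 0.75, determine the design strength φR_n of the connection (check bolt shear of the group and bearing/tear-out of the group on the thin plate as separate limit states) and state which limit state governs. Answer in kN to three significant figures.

344 kN (bearing governs)

Bolt shear: A_b = π·20²/4 = 314.2 mm²; R_n = 469 × 314.2 × 5 × 1 / 1000 = 736.7 kN → 0.75 × 736.7 = 553 kN.
Bearing (1.2 l_c t F_u ≤ 2.4 d t F_u): upper limit = 2.4·20·5·400 / 1000 = 96 kN.
  Edge l_c = 50 − 22/2 = 39 → r_n = 93.6 kN; interior l_c = 60 − 22 = 38 → r_n = 91.2 kN.
  R_n,bearing = 1·93.6 + 4·91.2 = 458.4 kN → 0.75 × 458.4 = 344 kN.
Bearing governs: 344 kN.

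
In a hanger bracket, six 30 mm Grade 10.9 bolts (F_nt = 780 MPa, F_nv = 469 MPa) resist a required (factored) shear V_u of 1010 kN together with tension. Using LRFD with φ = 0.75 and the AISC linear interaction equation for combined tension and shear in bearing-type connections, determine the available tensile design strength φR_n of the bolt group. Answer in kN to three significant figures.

1550 kN

A_b = π·30²/4 = 706.9 mm²; f_rv = 1010 × 1000 / (6 × 706.9) = 238.1 MPa.
F'_nt = 1.3 F_nt − (F_nt / φF_nv) f_rv = 1.3·780 − (780/(0.75·469))·238.1 = 485.9 MPa, capped at F_nt → F'_nt = 485.9 MPa.
R_n = F'_nt · A_b · n = 485.9 × 706.9 × 6 / 1000 = 2061 kN.
Design strength φR_n = 0.75 × 2061 = 1550 kN.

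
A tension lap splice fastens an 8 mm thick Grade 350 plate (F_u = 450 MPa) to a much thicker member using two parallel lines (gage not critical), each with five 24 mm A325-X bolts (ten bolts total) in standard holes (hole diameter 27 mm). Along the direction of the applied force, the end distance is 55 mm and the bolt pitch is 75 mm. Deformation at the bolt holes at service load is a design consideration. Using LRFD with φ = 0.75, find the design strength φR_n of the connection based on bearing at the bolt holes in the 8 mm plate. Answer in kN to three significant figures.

Per bolt r_n = 1.2 l_c t F_u ≤ 2.4 d t F_u; upper limit = 2.4 × 24 × 8 × 450 / 1000 = 207.4 kN.
Edge bolt: l_c = 55 − 27/2 = 41.5 mm → 1.2 × 41.5 × 8 × 450 / 1000 = 179.3 → r_n = 179.3 kN.
Interior bolts: l_c = 75 − 27 = 48 mm → 1.2 × 48 × 8 × 450 / 1000 = 207.4 → r_n = 207.4 kN.
R_n = 2 × 179.3 + 8 × 207.4 = 2017 kN.
Design strength φR_n = 0.75 × 2017 = 1510 kN.

1510 kN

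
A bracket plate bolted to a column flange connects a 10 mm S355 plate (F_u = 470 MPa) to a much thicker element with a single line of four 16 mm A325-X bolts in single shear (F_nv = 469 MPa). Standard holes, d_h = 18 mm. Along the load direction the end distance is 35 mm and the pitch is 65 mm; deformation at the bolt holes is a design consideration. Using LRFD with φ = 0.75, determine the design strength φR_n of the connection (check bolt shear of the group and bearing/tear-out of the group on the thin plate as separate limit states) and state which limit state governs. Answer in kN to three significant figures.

283 kN (bolt shear governs)

Bolt shear: A_b = π·16²/4 = 201.1 mm²; R_n = 469 × 201.1 × 4 × 1 / 1000 = 377.2 kN → 0.75 × 377.2 = 283 kN.
Bearing (1.2 l_c t F_u ≤ 2.4 d t F_u): upper limit = 2.4·16·10·470 / 1000 = 180.5 kN.
  Edge l_c = 35 − 18/2 = 26 → r_n = 146.6 kN; interior l_c = 65 − 18 = 47 → r_n = 180.5 kN.
  R_n,bearing = 1·146.6 + 3·180.5 = 688.1 kN → 0.75 × 688.1 = 516 kN.
Bolt shear governs: 283 kN.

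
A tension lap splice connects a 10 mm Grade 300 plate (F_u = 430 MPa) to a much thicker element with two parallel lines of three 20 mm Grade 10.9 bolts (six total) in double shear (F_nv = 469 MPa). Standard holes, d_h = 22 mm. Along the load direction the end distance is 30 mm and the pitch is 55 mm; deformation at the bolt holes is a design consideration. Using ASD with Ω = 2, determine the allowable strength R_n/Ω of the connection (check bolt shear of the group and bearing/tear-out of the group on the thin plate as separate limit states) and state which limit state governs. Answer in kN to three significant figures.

Bolt shear: A_b = π·20²/4 = 314.2 mm²; R_n = 469 × 314.2 × 6 × 2 / 1000 = 1768 kN → 1768 / 2 = 884 kN.
Bearing (1.2 l_c t F_u ≤ 2.4 d t F_u): upper limit = 2.4·20·10·430 / 1000 = 206.4 kN.
  Edge l_c = 30 − 22/2 = 19 → r_n = 98.04 kN; interior l_c = 55 − 22 = 33 → r_n = 170.3 kN.
  R_n,bearing = 2·98.04 + 4·170.3 = 877.2 kN → 877.2 / 2 = 439 kN.
Bearing governs: 439 kN.

439 kN (bearing governs)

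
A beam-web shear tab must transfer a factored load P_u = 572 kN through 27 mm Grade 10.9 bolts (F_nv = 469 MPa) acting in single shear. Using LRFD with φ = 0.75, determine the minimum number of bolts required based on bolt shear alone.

3 bolts

A_b = π·27²/4 = 572.6 mm².
Per-bolt design strength φR_n = 0.75 × 469 × 572.6 × 1 / 1000 = 201.4 kN.
n ≥ 572 / 201.4 = 2.84 → use 3 bolts.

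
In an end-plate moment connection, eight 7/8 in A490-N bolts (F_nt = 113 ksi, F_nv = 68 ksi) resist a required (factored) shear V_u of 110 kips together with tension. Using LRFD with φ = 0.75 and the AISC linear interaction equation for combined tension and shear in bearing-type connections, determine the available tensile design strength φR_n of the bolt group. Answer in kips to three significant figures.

347 kips

A_b = π·0.875²/4 = 0.6013 in²; f_rv = 110 / (8 × 0.6013) = 22.87 ksi.
F'_nt = 1.3 F_nt − (F_nt / φF_nv) f_rv = 1.3·113 − (113/(0.75·68))·22.87 = 96.24 ksi, capped at F_nt → F'_nt = 96.24 ksi.
R_n = F'_nt · A_b · n = 96.24 × 0.6013 × 8 = 462.9 kips.
Design strength φR_n = 0.75 × 462.9 = 347 kips.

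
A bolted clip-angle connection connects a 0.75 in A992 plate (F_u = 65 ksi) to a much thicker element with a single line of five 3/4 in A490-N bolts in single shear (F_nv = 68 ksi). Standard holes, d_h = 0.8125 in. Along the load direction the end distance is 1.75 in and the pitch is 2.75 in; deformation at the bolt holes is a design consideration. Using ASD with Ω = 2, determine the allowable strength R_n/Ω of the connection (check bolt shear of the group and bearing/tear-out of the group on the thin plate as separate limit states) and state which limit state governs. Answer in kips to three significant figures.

75.1 kips (bolt shear governs)

Bolt shear: A_b = π·0.75²/4 = 0.4418 in²; R_n = 68 × 0.4418 × 5 × 1 = 150.2 kips → 150.2 / 2 = 75.1 kips.
Bearing (1.2 l_c t F_u ≤ 2.4 d t F_u): upper limit = 2.4·0.75·0.75·65 = 87.75 kips.
  Edge l_c = 1.75 − 0.8125/2 = 1.344 → r_n = 78.61 kips; interior l_c = 2.75 − 0.8125 = 1.938 → r_n = 87.75 kips.
  R_n,bearing = 1·78.61 + 4·87.75 = 429.6 kips → 429.6 / 2 = 215 kips.
Bolt shear governs: 75.1 kips.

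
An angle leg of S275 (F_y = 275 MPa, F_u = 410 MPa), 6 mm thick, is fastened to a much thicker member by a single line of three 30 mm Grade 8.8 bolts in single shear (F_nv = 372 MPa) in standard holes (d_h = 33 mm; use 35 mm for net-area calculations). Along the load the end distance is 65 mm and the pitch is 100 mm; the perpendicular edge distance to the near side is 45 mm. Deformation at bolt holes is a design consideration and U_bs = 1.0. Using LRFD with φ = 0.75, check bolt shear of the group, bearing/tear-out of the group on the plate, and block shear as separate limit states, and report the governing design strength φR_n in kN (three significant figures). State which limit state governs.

247 kN (block shear governs)

Bolt shear: A_b = π·30²/4 = 706.9 mm²; R_n = 372 × 706.9 × 3 × 1 / 1000 = 788.9 kN → 0.75 × 788.9 = 592 kN.
Bearing: edge l_c = 48.5, r_n = 143.2 kN; interior l_c = 67, r_n = 177.1 kN; R_n = 143.2 + 2·177.1 = 497.4 kN → 373 kN.
Block shear: A_gv = 1590, A_nv = 1065, A_nt = 165 mm²; R_n = min(0.6F_uA_nv, 0.6F_yA_gv) + U_bs·F_u·A_nt = 329.6 kN → 247 kN.
Block shear governs: 247 kN.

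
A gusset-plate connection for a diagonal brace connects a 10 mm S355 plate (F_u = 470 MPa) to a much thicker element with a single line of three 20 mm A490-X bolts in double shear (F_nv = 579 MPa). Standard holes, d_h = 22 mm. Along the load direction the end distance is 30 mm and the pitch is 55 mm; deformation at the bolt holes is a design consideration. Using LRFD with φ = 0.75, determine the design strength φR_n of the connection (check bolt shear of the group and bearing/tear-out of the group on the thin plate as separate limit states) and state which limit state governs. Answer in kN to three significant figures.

360 kN (bearing governs)

Bolt shear: A_b = π·20²/4 = 314.2 mm²; R_n = 579 × 314.2 × 3 × 2 / 1000 = 1091 kN → 0.75 × 1091 = 819 kN.
Bearing (1.2 l_c t F_u ≤ 2.4 d t F_u): upper limit = 2.4·20·10·470 / 1000 = 225.6 kN.
  Edge l_c = 30 − 22/2 = 19 → r_n = 107.2 kN; interior l_c = 55 − 22 = 33 → r_n = 186.1 kN.
  R_n,bearing = 1·107.2 + 2·186.1 = 479.4 kN → 0.75 × 479.4 = 360 kN.
Bearing governs: 360 kN.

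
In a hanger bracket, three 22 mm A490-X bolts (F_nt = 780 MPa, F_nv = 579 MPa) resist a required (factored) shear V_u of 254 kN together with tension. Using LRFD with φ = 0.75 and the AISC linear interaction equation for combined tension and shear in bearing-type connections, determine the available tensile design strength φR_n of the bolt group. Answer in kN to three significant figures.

525 kN

A_b = π·22²/4 = 380.1 mm²; f_rv = 254 × 1000 / (3 × 380.1) = 222.7 MPa.
F'_nt = 1.3 F_nt − (F_nt / φF_nv) f_rv = 1.3·780 − (780/(0.75·579))·222.7 = 613.9 MPa, capped at F_nt → F'_nt = 613.9 MPa.
R_n = F'_nt · A_b · n = 613.9 × 380.1 × 3 / 1000 = 700.1 kN.
Design strength φR_n = 0.75 × 700.1 = 525 kN.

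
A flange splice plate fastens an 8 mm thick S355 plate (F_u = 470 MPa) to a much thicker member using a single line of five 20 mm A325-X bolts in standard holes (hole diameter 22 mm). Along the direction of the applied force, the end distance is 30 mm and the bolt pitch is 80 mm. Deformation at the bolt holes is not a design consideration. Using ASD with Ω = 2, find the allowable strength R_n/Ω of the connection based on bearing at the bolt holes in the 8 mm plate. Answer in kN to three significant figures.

Per bolt r_n = 1.5 l_c t F_u ≤ 3.0 d t F_u; upper limit = 3.0 × 20 × 8 × 470 / 1000 = 225.6 kN.
Edge bolt: l_c = 30 − 22/2 = 19 mm → 1.5 × 19 × 8 × 470 / 1000 = 107.2 → r_n = 107.2 kN.
Interior bolts: l_c = 80 − 22 = 58 mm → 1.5 × 58 × 8 × 470 / 1000 = 327.1 → r_n = 225.6 kN.
R_n = 1 × 107.2 + 4 × 225.6 = 1010 kN.
Allowable strength R_n/Ω = 1010 / 2 = 505 kN.

505 kN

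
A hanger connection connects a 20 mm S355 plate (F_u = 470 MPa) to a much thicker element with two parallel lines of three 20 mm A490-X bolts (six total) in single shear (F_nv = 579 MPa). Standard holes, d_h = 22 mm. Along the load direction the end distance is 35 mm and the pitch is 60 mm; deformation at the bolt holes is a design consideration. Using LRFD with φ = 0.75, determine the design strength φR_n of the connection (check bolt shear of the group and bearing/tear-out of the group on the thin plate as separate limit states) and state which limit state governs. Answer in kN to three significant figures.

Bolt shear: A_b = π·20²/4 = 314.2 mm²; R_n = 579 × 314.2 × 6 × 1 / 1000 = 1091 kN → 0.75 × 1091 = 819 kN.
Bearing (1.2 l_c t F_u ≤ 2.4 d t F_u): upper limit = 2.4·20·20·470 / 1000 = 451.2 kN.
  Edge l_c = 35 − 22/2 = 24 → r_n = 270.7 kN; interior l_c = 60 − 22 = 38 → r_n = 428.6 kN.
  R_n,bearing = 2·270.7 + 4·428.6 = 2256 kN → 0.75 × 2256 = 1690 kN.
Bolt shear governs: 819 kN.

819 kN (bolt shear governs)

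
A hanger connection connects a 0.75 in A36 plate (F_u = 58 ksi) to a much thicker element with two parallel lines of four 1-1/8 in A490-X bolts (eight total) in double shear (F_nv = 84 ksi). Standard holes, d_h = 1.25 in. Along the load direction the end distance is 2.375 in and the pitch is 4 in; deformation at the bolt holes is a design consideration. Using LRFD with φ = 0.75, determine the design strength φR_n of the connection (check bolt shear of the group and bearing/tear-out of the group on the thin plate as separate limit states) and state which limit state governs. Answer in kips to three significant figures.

Bolt shear: A_b = π·1.125²/4 = 0.994 in²; R_n = 84 × 0.994 × 8 × 2 = 1336 kips → 0.75 × 1336 = 1000 kips.
Bearing (1.2 l_c t F_u ≤ 2.4 d t F_u): upper limit = 2.4·1.125·0.75·58 = 117.4 kips.
  Edge l_c = 2.375 − 1.25/2 = 1.75 → r_n = 91.35 kips; interior l_c = 4 − 1.25 = 2.75 → r_n = 117.4 kips.
  R_n,bearing = 2·91.35 + 6·117.4 = 887.4 kips → 0.75 × 887.4 = 666 kips.
Bearing governs: 666 kips.

666 kips (bearing governs)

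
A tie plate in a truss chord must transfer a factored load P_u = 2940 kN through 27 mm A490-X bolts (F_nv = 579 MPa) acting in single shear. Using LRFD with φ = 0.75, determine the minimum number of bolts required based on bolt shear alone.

12 bolts

A_b = π·27²/4 = 572.6 mm².
Per-bolt design strength φR_n = 0.75 × 579 × 572.6 × 1 / 1000 = 248.6 kN.
n ≥ 2940 / 248.6 = 11.82 → use 12 bolts.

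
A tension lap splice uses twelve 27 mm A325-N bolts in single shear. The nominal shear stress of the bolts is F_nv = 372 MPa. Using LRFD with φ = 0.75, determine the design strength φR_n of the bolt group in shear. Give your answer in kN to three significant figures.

A_b = π × 27² / 4 = 572.6 mm².
R_n = F_nv · A_b · n · n_s = 372 × 572.6 × 12 × 1 / 1000 = 2556 kN.
Design strength φR_n = 0.75 × 2556 = 1920 kN.

1920 kN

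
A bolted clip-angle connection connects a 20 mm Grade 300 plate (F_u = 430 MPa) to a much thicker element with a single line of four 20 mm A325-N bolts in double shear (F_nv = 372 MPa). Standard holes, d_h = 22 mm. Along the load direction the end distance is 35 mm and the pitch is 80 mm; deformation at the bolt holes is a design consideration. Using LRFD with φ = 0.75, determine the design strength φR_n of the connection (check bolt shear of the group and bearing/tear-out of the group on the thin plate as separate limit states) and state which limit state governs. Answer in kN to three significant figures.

Bolt shear: A_b = π·20²/4 = 314.2 mm²; R_n = 372 × 314.2 × 4 × 2 / 1000 = 934.9 kN → 0.75 × 934.9 = 701 kN.
Bearing (1.2 l_c t F_u ≤ 2.4 d t F_u): upper limit = 2.4·20·20·430 / 1000 = 412.8 kN.
  Edge l_c = 35 − 22/2 = 24 → r_n = 247.7 kN; interior l_c = 80 − 22 = 58 → r_n = 412.8 kN.
  R_n,bearing = 1·247.7 + 3·412.8 = 1486 kN → 0.75 × 1486 = 1110 kN.
Bolt shear governs: 701 kN.

701 kN (bolt shear governs)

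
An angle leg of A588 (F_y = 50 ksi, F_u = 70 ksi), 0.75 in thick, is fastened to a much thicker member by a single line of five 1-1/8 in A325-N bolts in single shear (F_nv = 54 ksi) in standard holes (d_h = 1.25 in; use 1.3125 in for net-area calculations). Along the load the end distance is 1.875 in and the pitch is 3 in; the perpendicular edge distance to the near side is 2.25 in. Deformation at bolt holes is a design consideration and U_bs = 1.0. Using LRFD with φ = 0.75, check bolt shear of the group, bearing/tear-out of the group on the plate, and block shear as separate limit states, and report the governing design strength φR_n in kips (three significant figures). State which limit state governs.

201 kips (bolt shear governs)

Bolt shear: A_b = π·1.125²/4 = 0.994 in²; R_n = 54 × 0.994 × 5 × 1 = 268.4 kips → 0.75 × 268.4 = 201 kips.
Bearing: edge l_c = 1.25, r_n = 78.75 kips; interior l_c = 1.75, r_n = 110.3 kips; R_n = 78.75 + 4·110.3 = 519.8 kips → 390 kips.
Block shear: A_gv = 10.41, A_nv = 5.977, A_nt = 1.195 in²; R_n = min(0.6F_uA_nv, 0.6F_yA_gv) + U_bs·F_u·A_nt = 334.7 kips → 251 kips.
Bolt shear governs: 201 kips.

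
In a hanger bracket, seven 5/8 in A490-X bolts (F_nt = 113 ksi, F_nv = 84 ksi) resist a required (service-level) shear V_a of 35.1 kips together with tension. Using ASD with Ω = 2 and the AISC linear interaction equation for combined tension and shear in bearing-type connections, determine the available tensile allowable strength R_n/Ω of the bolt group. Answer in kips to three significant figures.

A_b = π·0.625²/4 = 0.3068 in²; f_rv = 35.1 / (7 × 0.3068) = 16.34 ksi.
F'_nt = 1.3 F_nt − (Ω F_nt / F_nv) f_rv = 1.3·113 − (2·113/84)·16.34 = 102.9 ksi, capped at F_nt → F'_nt = 102.9 ksi.
R_n = F'_nt · A_b · n = 102.9 × 0.3068 × 7 = 221 kips.
Allowable strength R_n/Ω = 221 / 2 = 111 kips.

111 kips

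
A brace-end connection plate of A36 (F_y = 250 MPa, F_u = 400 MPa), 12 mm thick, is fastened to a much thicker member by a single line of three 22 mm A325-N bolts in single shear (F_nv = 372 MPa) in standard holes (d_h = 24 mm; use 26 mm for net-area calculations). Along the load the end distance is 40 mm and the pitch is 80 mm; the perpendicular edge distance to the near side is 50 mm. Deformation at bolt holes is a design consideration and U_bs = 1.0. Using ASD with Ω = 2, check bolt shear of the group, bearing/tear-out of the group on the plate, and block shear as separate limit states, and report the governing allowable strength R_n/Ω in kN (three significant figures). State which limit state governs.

Bolt shear: A_b = π·22²/4 = 380.1 mm²; R_n = 372 × 380.1 × 3 × 1 / 1000 = 424.2 kN → 424.2 / 2 = 212 kN.
Bearing: edge l_c = 28, r_n = 161.3 kN; interior l_c = 56, r_n = 253.4 kN; R_n = 161.3 + 2·253.4 = 668.2 kN → 334 kN.
Block shear: A_gv = 2400, A_nv = 1620, A_nt = 444 mm²; R_n = min(0.6F_uA_nv, 0.6F_yA_gv) + U_bs·F_u·A_nt = 537.6 kN → 269 kN.
Bolt shear governs: 212 kN.

212 kN (bolt shear governs)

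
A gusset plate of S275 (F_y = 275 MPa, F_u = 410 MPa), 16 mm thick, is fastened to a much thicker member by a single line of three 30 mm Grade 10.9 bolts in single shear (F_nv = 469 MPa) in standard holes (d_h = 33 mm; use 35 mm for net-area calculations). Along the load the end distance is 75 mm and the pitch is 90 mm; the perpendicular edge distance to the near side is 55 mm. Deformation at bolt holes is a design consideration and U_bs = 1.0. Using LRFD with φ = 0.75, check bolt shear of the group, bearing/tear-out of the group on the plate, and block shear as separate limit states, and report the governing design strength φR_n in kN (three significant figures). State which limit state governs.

679 kN (block shear governs)

Bolt shear: A_b = π·30²/4 = 706.9 mm²; R_n = 469 × 706.9 × 3 × 1 / 1000 = 994.5 kN → 0.75 × 994.5 = 746 kN.
Bearing: edge l_c = 58.5, r_n = 460.5 kN; interior l_c = 57, r_n = 448.7 kN; R_n = 460.5 + 2·448.7 = 1358 kN → 1020 kN.
Block shear: A_gv = 4080, A_nv = 2680, A_nt = 600 mm²; R_n = min(0.6F_uA_nv, 0.6F_yA_gv) + U_bs·F_u·A_nt = 905.3 kN → 679 kN.
Block shear governs: 679 kN.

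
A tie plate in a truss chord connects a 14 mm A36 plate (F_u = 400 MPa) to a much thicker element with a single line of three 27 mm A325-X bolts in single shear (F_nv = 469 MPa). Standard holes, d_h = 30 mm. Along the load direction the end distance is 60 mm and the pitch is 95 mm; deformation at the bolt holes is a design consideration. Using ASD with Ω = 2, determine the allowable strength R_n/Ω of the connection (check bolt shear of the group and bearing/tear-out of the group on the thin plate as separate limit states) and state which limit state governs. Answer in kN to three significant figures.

Bolt shear: A_b = π·27²/4 = 572.6 mm²; R_n = 469 × 572.6 × 3 × 1 / 1000 = 805.6 kN → 805.6 / 2 = 403 kN.
Bearing (1.2 l_c t F_u ≤ 2.4 d t F_u): upper limit = 2.4·27·14·400 / 1000 = 362.9 kN.
  Edge l_c = 60 − 30/2 = 45 → r_n = 302.4 kN; interior l_c = 95 − 30 = 65 → r_n = 362.9 kN.
  R_n,bearing = 1·302.4 + 2·362.9 = 1028 kN → 1028 / 2 = 514 kN.
Bolt shear governs: 403 kN.

403 kN (bolt shear governs)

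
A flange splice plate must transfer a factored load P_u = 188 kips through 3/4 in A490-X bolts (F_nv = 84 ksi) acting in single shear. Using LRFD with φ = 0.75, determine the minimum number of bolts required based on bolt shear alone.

7 bolts

A_b = π·0.75²/4 = 0.4418 in².
Per-bolt design strength φR_n = 0.75 × 84 × 0.4418 × 1 = 27.83 kips.
n ≥ 188 / 27.83 = 6.755 → use 7 bolts.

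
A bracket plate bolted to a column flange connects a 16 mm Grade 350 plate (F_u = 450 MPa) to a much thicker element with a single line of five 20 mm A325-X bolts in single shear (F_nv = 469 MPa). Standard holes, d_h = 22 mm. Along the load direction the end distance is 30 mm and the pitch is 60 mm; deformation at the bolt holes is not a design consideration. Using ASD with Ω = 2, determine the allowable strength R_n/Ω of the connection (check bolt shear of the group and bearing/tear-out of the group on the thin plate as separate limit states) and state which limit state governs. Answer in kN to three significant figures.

368 kN (bolt shear governs)

Bolt shear: A_b = π·20²/4 = 314.2 mm²; R_n = 469 × 314.2 × 5 × 1 / 1000 = 736.7 kN → 736.7 / 2 = 368 kN.
Bearing (1.5 l_c t F_u ≤ 3.0 d t F_u): upper limit = 3.0·20·16·450 / 1000 = 432 kN.
  Edge l_c = 30 − 22/2 = 19 → r_n = 205.2 kN; interior l_c = 60 − 22 = 38 → r_n = 410.4 kN.
  R_n,bearing = 1·205.2 + 4·410.4 = 1847 kN → 1847 / 2 = 923 kN.
Bolt shear governs: 368 kN.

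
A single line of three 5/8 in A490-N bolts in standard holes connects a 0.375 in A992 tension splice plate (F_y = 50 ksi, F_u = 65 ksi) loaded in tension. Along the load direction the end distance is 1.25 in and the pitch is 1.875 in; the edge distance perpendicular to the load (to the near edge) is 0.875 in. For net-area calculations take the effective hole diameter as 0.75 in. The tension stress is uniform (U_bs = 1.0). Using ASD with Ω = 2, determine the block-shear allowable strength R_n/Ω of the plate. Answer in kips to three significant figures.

28.9 kips

Shear plane L_v = 1.25 + 2·1.875 = 5 in; A_gv = 5 × 0.375 = 1.875 in².
A_nv = (5 − 2.5·0.75) × 0.375 = 1.172 in².
A_nt = (0.875 − 0.5·0.75) × 0.375 = 0.1875 in².
0.6 F_u A_nv = 45.7 kips; 0.6 F_y A_gv = 56.25 kips → shear rupture governs the shear term.
R_n = 45.7 + 1.0 × 65 × 0.1875 = 57.89 kips.
Allowable strength R_n/Ω = 57.89 / 2 = 28.9 kips.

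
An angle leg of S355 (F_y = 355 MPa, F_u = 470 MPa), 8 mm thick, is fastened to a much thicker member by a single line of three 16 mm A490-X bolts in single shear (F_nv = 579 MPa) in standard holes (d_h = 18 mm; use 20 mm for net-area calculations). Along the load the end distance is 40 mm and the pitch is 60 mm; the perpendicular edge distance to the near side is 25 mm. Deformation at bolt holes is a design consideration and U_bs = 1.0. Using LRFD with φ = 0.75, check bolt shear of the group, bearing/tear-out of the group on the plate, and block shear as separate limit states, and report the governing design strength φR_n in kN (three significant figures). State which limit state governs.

228 kN (block shear governs)

Bolt shear: A_b = π·16²/4 = 201.1 mm²; R_n = 579 × 201.1 × 3 × 1 / 1000 = 349.2 kN → 0.75 × 349.2 = 262 kN.
Bearing: edge l_c = 31, r_n = 139.9 kN; interior l_c = 42, r_n = 144.4 kN; R_n = 139.9 + 2·144.4 = 428.6 kN → 321 kN.
Block shear: A_gv = 1280, A_nv = 880, A_nt = 120 mm²; R_n = min(0.6F_uA_nv, 0.6F_yA_gv) + U_bs·F_u·A_nt = 304.6 kN → 228 kN.
Block shear governs: 228 kN.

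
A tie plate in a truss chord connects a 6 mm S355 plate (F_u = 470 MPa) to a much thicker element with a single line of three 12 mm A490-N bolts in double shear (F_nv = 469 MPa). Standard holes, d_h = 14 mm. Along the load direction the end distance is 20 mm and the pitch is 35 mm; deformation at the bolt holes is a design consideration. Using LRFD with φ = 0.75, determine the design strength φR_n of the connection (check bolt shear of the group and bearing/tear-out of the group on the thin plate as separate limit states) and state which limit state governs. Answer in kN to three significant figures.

140 kN (bearing governs)

Bolt shear: A_b = π·12²/4 = 113.1 mm²; R_n = 469 × 113.1 × 3 × 2 / 1000 = 318.3 kN → 0.75 × 318.3 = 239 kN.
Bearing (1.2 l_c t F_u ≤ 2.4 d t F_u): upper limit = 2.4·12·6·470 / 1000 = 81.22 kN.
  Edge l_c = 20 − 14/2 = 13 → r_n = 43.99 kN; interior l_c = 35 − 14 = 21 → r_n = 71.06 kN.
  R_n,bearing = 1·43.99 + 2·71.06 = 186.1 kN → 0.75 × 186.1 = 140 kN.
Bearing governs: 140 kN.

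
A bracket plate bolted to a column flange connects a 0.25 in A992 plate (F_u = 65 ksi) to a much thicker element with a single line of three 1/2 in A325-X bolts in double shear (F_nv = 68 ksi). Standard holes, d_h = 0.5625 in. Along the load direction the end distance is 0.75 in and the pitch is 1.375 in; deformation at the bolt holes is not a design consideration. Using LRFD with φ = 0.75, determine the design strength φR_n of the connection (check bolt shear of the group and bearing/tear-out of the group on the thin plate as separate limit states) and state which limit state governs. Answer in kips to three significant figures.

Bolt shear: A_b = π·0.5²/4 = 0.1963 in²; R_n = 68 × 0.1963 × 3 × 2 = 80.11 kips → 0.75 × 80.11 = 60.1 kips.
Bearing (1.5 l_c t F_u ≤ 3.0 d t F_u): upper limit = 3.0·0.5·0.25·65 = 24.38 kips.
  Edge l_c = 0.75 − 0.5625/2 = 0.4688 → r_n = 11.43 kips; interior l_c = 1.375 − 0.5625 = 0.8125 → r_n = 19.8 kips.
  R_n,bearing = 1·11.43 + 2·19.8 = 51.04 kips → 0.75 × 51.04 = 38.3 kips.
Bearing governs: 38.3 kips.

38.3 kips (bearing governs)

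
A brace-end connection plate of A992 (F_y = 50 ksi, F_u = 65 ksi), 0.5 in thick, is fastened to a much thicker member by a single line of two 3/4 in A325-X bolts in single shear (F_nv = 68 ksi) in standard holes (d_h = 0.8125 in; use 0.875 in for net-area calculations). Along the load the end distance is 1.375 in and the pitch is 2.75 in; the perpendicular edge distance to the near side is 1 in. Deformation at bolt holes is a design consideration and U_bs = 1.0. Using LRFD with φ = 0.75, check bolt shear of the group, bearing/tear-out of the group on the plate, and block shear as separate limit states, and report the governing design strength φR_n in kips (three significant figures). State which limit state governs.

Bolt shear: A_b = π·0.75²/4 = 0.4418 in²; R_n = 68 × 0.4418 × 2 × 1 = 60.08 kips → 0.75 × 60.08 = 45.1 kips.
Bearing: edge l_c = 0.9688, r_n = 37.78 kips; interior l_c = 1.938, r_n = 58.5 kips; R_n = 37.78 + 1·58.5 = 96.28 kips → 72.2 kips.
Block shear: A_gv = 2.062, A_nv = 1.406, A_nt = 0.2812 in²; R_n = min(0.6F_uA_nv, 0.6F_yA_gv) + U_bs·F_u·A_nt = 73.12 kips → 54.8 kips.
Bolt shear governs: 45.1 kips.

45.1 kips (bolt shear governs)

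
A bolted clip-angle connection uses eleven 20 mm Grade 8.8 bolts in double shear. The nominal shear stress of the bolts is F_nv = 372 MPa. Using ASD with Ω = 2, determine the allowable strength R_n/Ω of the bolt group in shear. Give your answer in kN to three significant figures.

A_b = π × 20² / 4 = 314.2 mm².
R_n = F_nv · A_b · n · n_s = 372 × 314.2 × 11 × 2 / 1000 = 2571 kN.
Allowable strength R_n/Ω = 2571 / 2 = 1290 kN.

1290 kN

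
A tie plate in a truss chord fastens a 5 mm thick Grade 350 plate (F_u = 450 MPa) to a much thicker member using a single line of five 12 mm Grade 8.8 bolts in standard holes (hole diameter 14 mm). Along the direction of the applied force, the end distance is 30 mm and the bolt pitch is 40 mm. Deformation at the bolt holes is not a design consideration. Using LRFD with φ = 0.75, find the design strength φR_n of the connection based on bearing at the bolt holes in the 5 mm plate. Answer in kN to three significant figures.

Per bolt r_n = 1.5 l_c t F_u ≤ 3.0 d t F_u; upper limit = 3.0 × 12 × 5 × 450 / 1000 = 81 kN.
Edge bolt: l_c = 30 − 14/2 = 23 mm → 1.5 × 23 × 5 × 450 / 1000 = 77.62 → r_n = 77.62 kN.
Interior bolts: l_c = 40 − 14 = 26 mm → 1.5 × 26 × 5 × 450 / 1000 = 87.75 → r_n = 81 kN.
R_n = 1 × 77.62 + 4 × 81 = 401.6 kN.
Design strength φR_n = 0.75 × 401.6 = 301 kN.

301 kN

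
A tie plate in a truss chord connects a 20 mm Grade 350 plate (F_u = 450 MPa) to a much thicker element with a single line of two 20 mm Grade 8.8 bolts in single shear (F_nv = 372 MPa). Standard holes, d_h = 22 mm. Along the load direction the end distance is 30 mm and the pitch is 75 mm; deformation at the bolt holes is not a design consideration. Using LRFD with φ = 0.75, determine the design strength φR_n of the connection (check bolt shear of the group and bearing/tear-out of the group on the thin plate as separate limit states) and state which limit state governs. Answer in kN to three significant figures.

175 kN (bolt shear governs)

Bolt shear: A_b = π·20²/4 = 314.2 mm²; R_n = 372 × 314.2 × 2 × 1 / 1000 = 233.7 kN → 0.75 × 233.7 = 175 kN.
Bearing (1.5 l_c t F_u ≤ 3.0 d t F_u): upper limit = 3.0·20·20·450 / 1000 = 540 kN.
  Edge l_c = 30 − 22/2 = 19 → r_n = 256.5 kN; interior l_c = 75 − 22 = 53 → r_n = 540 kN.
  R_n,bearing = 1·256.5 + 1·540 = 796.5 kN → 0.75 × 796.5 = 597 kN.
Bolt shear governs: 175 kN.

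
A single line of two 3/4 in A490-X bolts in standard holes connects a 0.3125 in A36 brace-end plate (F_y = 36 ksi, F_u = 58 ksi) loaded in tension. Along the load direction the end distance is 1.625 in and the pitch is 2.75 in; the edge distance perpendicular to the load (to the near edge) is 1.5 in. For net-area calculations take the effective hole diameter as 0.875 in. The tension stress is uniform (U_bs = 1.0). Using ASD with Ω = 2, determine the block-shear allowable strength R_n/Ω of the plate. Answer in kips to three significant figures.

24.4 kips

Shear plane L_v = 1.625 + 1·2.75 = 4.375 in; A_gv = 4.375 × 0.3125 = 1.367 in².
A_nv = (4.375 − 1.5·0.875) × 0.3125 = 0.957 in².
A_nt = (1.5 − 0.5·0.875) × 0.3125 = 0.332 in².
0.6 F_u A_nv = 33.3 kips; 0.6 F_y A_gv = 29.53 kips → shear yielding governs the shear term.
R_n = 29.53 + 1.0 × 58 × 0.332 = 48.79 kips.
Allowable strength R_n/Ω = 48.79 / 2 = 24.4 kips.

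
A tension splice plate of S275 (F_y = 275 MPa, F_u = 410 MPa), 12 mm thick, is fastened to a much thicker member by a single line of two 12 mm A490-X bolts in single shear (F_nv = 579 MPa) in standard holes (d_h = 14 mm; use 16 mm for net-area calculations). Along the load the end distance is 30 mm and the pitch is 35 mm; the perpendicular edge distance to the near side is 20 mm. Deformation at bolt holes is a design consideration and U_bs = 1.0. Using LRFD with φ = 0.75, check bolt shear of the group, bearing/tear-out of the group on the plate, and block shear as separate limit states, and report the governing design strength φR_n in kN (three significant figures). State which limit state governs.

Bolt shear: A_b = π·12²/4 = 113.1 mm²; R_n = 579 × 113.1 × 2 × 1 / 1000 = 131 kN → 0.75 × 131 = 98.2 kN.
Bearing: edge l_c = 23, r_n = 135.8 kN; interior l_c = 21, r_n = 124 kN; R_n = 135.8 + 1·124 = 259.8 kN → 195 kN.
Block shear: A_gv = 780, A_nv = 492, A_nt = 144 mm²; R_n = min(0.6F_uA_nv, 0.6F_yA_gv) + U_bs·F_u·A_nt = 180.1 kN → 135 kN.
Bolt shear governs: 98.2 kN.

98.2 kN (bolt shear governs)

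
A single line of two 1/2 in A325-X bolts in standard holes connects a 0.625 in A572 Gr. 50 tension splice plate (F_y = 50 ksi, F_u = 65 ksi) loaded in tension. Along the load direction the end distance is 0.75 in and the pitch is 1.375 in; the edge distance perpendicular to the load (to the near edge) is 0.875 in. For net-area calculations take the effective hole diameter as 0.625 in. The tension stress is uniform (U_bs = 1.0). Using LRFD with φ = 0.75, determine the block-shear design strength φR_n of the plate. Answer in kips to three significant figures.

Shear plane L_v = 0.75 + 1·1.375 = 2.125 in; A_gv = 2.125 × 0.625 = 1.328 in².
A_nv = (2.125 − 1.5·0.625) × 0.625 = 0.7422 in².
A_nt = (0.875 − 0.5·0.625) × 0.625 = 0.3516 in².
0.6 F_u A_nv = 28.95 kips; 0.6 F_y A_gv = 39.84 kips → shear rupture governs the shear term.
R_n = 28.95 + 1.0 × 65 × 0.3516 = 51.8 kips.
Design strength φR_n = 0.75 × 51.8 = 38.8 kips.

38.8 kips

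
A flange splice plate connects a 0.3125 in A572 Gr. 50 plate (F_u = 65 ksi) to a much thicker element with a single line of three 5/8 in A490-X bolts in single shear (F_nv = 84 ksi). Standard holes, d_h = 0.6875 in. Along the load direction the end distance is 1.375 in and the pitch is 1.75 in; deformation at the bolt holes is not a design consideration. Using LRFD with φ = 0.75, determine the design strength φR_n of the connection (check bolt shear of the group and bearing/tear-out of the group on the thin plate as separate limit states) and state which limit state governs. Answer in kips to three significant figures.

Bolt shear: A_b = π·0.625²/4 = 0.3068 in²; R_n = 84 × 0.3068 × 3 × 1 = 77.31 kips → 0.75 × 77.31 = 58 kips.
Bearing (1.5 l_c t F_u ≤ 3.0 d t F_u): upper limit = 3.0·0.625·0.3125·65 = 38.09 kips.
  Edge l_c = 1.375 − 0.6875/2 = 1.031 → r_n = 31.42 kips; interior l_c = 1.75 − 0.6875 = 1.062 → r_n = 32.37 kips.
  R_n,bearing = 1·31.42 + 2·32.37 = 96.17 kips → 0.75 × 96.17 = 72.1 kips.
Bolt shear governs: 58 kips.

58 kips (bolt shear governs)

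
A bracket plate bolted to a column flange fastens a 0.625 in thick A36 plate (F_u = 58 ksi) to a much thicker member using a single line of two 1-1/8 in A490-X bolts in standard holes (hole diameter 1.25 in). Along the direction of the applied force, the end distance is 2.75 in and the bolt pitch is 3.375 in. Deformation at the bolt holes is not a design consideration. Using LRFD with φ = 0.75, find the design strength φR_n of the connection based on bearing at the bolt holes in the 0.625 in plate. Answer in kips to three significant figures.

173 kips

Per bolt r_n = 1.5 l_c t F_u ≤ 3.0 d t F_u; upper limit = 3.0 × 1.125 × 0.625 × 58 = 122.3 kips.
Edge bolt: l_c = 2.75 − 1.25/2 = 2.125 in → 1.5 × 2.125 × 0.625 × 58 = 115.5 → r_n = 115.5 kips.
Interior bolts: l_c = 3.375 − 1.25 = 2.125 in → 1.5 × 2.125 × 0.625 × 58 = 115.5 → r_n = 115.5 kips.
R_n = 1 × 115.5 + 1 × 115.5 = 231.1 kips.
Design strength φR_n = 0.75 × 231.1 = 173 kips.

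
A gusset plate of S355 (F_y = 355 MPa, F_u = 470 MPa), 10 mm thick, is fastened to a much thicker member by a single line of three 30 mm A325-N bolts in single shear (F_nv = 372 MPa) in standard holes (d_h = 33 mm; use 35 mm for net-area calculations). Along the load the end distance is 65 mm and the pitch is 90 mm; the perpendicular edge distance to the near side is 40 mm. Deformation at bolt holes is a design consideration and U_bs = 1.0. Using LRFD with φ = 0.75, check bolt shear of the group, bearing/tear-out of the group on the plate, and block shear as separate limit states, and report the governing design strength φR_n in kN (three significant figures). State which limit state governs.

Bolt shear: A_b = π·30²/4 = 706.9 mm²; R_n = 372 × 706.9 × 3 × 1 / 1000 = 788.9 kN → 0.75 × 788.9 = 592 kN.
Bearing: edge l_c = 48.5, r_n = 273.5 kN; interior l_c = 57, r_n = 321.5 kN; R_n = 273.5 + 2·321.5 = 916.5 kN → 687 kN.
Block shear: A_gv = 2450, A_nv = 1575, A_nt = 225 mm²; R_n = min(0.6F_uA_nv, 0.6F_yA_gv) + U_bs·F_u·A_nt = 549.9 kN → 412 kN.
Block shear governs: 412 kN.

412 kN (block shear governs)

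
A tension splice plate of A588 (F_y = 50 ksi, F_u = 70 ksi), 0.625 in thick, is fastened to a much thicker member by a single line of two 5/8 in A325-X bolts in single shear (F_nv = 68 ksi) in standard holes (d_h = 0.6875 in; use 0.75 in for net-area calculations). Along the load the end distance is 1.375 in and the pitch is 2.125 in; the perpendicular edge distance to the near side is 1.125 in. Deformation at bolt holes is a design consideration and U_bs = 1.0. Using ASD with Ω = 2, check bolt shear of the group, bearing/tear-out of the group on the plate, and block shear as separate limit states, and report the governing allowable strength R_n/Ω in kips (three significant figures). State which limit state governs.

Bolt shear: A_b = π·0.625²/4 = 0.3068 in²; R_n = 68 × 0.3068 × 2 × 1 = 41.72 kips → 41.72 / 2 = 20.9 kips.
Bearing: edge l_c = 1.031, r_n = 54.14 kips; interior l_c = 1.438, r_n = 65.62 kips; R_n = 54.14 + 1·65.62 = 119.8 kips → 59.9 kips.
Block shear: A_gv = 2.188, A_nv = 1.484, A_nt = 0.4688 in²; R_n = min(0.6F_uA_nv, 0.6F_yA_gv) + U_bs·F_u·A_nt = 95.16 kips → 47.6 kips.
Bolt shear governs: 20.9 kips.

20.9 kips (bolt shear governs)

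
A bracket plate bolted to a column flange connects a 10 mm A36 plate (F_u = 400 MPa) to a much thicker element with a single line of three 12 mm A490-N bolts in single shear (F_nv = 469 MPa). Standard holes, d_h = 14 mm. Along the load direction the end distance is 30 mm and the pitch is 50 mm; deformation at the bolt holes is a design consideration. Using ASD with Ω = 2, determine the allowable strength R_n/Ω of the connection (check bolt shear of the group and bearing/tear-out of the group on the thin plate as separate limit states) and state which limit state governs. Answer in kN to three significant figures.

79.6 kN (bolt shear governs)

Bolt shear: A_b = π·12²/4 = 113.1 mm²; R_n = 469 × 113.1 × 3 × 1 / 1000 = 159.1 kN → 159.1 / 2 = 79.6 kN.
Bearing (1.2 l_c t F_u ≤ 2.4 d t F_u): upper limit = 2.4·12·10·400 / 1000 = 115.2 kN.
  Edge l_c = 30 − 14/2 = 23 → r_n = 110.4 kN; interior l_c = 50 − 14 = 36 → r_n = 115.2 kN.
  R_n,bearing = 1·110.4 + 2·115.2 = 340.8 kN → 340.8 / 2 = 170 kN.
Bolt shear governs: 79.6 kN.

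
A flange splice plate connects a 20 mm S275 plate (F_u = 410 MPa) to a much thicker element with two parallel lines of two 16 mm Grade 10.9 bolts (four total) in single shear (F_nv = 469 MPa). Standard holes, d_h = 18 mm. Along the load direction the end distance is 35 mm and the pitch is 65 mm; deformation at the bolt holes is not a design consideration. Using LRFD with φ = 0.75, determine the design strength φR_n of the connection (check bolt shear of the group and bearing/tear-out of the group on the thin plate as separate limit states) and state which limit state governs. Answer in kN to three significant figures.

Bolt shear: A_b = π·16²/4 = 201.1 mm²; R_n = 469 × 201.1 × 4 × 1 / 1000 = 377.2 kN → 0.75 × 377.2 = 283 kN.
Bearing (1.5 l_c t F_u ≤ 3.0 d t F_u): upper limit = 3.0·16·20·410 / 1000 = 393.6 kN.
  Edge l_c = 35 − 18/2 = 26 → r_n = 319.8 kN; interior l_c = 65 − 18 = 47 → r_n = 393.6 kN.
  R_n,bearing = 2·319.8 + 2·393.6 = 1427 kN → 0.75 × 1427 = 1070 kN.
Bolt shear governs: 283 kN.

283 kN (bolt shear governs)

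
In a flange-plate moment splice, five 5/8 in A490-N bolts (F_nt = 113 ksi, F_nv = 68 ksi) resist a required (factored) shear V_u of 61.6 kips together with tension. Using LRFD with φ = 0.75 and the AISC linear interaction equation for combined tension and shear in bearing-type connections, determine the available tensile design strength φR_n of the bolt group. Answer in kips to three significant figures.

A_b = π·0.625²/4 = 0.3068 in²; f_rv = 61.6 / (5 × 0.3068) = 40.16 ksi.
F'_nt = 1.3 F_nt − (F_nt / φF_nv) f_rv = 1.3·113 − (113/(0.75·68))·40.16 = 57.92 ksi, capped at F_nt → F'_nt = 57.92 ksi.
R_n = F'_nt · A_b · n = 57.92 × 0.3068 × 5 = 88.86 kips.
Design strength φR_n = 0.75 × 88.86 = 66.6 kips.

66.6 kips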